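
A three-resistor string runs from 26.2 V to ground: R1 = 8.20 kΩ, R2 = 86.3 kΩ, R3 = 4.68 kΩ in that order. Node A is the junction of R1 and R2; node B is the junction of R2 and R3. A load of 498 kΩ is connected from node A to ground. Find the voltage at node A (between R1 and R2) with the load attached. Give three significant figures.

Below node A the series string R2+R3 = 90.98 kΩ sits in parallel with the 498 kΩ load: 76.93 kΩ.
V_A = 26.2 × 76.93/(8.20 + 76.93) = 23.7 V.

V ≈ 23.7 V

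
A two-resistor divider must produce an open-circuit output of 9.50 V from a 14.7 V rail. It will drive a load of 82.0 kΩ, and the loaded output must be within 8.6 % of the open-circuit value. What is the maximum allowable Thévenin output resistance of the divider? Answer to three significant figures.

R_th ≤ 7.72 kΩ

Loading drop = R_th/(R_th + R_L) ≤ 0.0860, so R_th ≤ R_L · ε/(1−ε) = 82.0 kΩ × 0.0860/0.9140 = 7.72 kΩ.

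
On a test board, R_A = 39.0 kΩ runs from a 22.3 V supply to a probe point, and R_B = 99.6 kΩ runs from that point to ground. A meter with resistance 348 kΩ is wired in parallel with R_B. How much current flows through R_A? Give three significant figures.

R_B‖R_L = 77.44 kΩ, so the source sees R_A + R_B‖R_L = 116.4 kΩ.
I = 22.3 V / 116.4 kΩ = 0.192 mA.

I ≈ 0.192 mA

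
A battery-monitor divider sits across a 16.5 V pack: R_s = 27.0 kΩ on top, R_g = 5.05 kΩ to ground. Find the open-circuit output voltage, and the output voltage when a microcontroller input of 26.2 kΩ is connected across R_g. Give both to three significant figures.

Unloaded: 2.60 V; loaded: 2.24 V

Open-circuit: V = 16.5 × 5.05/(27.0 + 5.05) = 2.60 V.
With the load, R_g becomes R_g‖R_L = 4.234 kΩ, so V = 16.5 × 4.234/31.23 = 2.24 V.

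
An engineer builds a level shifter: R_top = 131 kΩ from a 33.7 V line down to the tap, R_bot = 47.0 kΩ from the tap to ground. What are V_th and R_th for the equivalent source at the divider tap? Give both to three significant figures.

V_th is the open-circuit tap voltage: 33.7 × 47.0/(131 + 47.0) = 8.90 V.
With the supply zeroed, R_top and R_bot appear in parallel from the tap: R_th = R_top‖R_bot = (131 × 47.0)/178.0 = 34.6 kΩ.

V_th = 8.90 V, R_th = 34.6 kΩ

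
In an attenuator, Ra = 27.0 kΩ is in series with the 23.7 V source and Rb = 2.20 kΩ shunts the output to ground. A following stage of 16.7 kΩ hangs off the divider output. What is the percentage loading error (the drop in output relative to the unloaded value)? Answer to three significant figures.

The divider's output (Thévenin) resistance is Ra‖Rb = 2.034 kΩ.
Fractional drop under load = R_th/(R_th + R_L) = 2.034 / (2.034 + 16.7) = 0.1086.
So the output falls by 10.9 %.

10.9 %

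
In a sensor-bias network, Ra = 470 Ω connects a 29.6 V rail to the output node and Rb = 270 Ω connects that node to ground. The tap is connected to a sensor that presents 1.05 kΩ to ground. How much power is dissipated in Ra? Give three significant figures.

P ≈ 878 mW

Total resistance from the source is Ra + (Rb‖R_L) = 684.8 Ω, so I = 29.6/684.8 Ω = 43.23 mA.
P = I²·Ra = (43.23 mA)² × 470 Ω = 878 mW.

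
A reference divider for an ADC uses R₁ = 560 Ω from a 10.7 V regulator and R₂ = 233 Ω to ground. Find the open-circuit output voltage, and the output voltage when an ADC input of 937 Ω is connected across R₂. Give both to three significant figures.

Unloaded: 3.14 V; loaded: 2.67 V

Open-circuit: V = 10.7 × 233/(560 + 233) = 3.14 V.
With the load, R₂ becomes R₂‖R_L = 186.6 Ω, so V = 10.7 × 186.6/746.6 = 2.67 V.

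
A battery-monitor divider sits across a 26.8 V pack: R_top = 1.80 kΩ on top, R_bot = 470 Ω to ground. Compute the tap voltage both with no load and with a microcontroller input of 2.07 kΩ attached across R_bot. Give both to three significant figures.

Unloaded: 5.55 V; loaded: 4.70 V

Open-circuit: V = 26.8 × 470/(1800 + 470) = 5.55 V.
With the load, R_bot becomes R_bot‖R_L = 383.0 Ω, so V = 26.8 × 383.0/2183 = 4.70 V.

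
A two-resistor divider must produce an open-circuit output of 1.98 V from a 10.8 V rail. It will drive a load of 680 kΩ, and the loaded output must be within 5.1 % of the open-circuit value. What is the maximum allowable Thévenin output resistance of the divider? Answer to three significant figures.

R_th ≤ 36.5 kΩ

Loading drop = R_th/(R_th + R_L) ≤ 0.0510, so R_th ≤ R_L · ε/(1−ε) = 680 kΩ × 0.0510/0.9490 = 36.5 kΩ.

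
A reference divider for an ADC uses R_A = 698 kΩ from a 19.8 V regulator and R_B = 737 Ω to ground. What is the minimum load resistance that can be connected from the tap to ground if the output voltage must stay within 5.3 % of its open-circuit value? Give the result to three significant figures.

R_L(min) ≈ 13.2 kΩ

Output resistance R_th = R_A‖R_B = (698000 × 737)/698700 = 736.2 Ω.
The fractional drop is R_th/(R_th + R_L); requiring this ≤ 0.0530 gives R_L ≥ R_th(1/0.0530 − 1) = 736.2 × 17.87 = 13.2 kΩ.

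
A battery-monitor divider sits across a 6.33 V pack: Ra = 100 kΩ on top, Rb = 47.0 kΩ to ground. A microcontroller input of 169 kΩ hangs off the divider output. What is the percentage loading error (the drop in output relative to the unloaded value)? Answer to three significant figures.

The divider's output (Thévenin) resistance is Ra‖Rb = 31.97 kΩ.
Fractional drop under load = R_th/(R_th + R_L) = 31.97 / (31.97 + 169) = 0.1591.
So the output falls by 15.9 %.

15.9 %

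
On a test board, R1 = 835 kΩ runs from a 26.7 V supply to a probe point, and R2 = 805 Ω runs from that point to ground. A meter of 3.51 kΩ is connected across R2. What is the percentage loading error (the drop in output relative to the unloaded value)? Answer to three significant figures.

The divider's output (Thévenin) resistance is R1‖R2 = 804.2 Ω.
Fractional drop under load = R_th/(R_th + R_L) = 804.2 / (804.2 + 3510) = 0.1864.
So the output falls by 18.6 %.

18.6 %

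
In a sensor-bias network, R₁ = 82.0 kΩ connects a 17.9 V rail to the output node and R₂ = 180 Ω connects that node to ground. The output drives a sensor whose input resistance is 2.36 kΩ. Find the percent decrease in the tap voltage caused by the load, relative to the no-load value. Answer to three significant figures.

The divider's output (Thévenin) resistance is R₁‖R₂ = 179.6 Ω.
Fractional drop under load = R_th/(R_th + R_L) = 179.6 / (179.6 + 2360) = 0.07072.
So the output falls by 7.07 %.

7.07 %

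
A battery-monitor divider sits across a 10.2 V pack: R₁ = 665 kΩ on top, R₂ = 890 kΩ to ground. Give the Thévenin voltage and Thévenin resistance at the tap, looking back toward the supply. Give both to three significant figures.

V_th = 5.84 V, R_th = 381 kΩ

V_th is the open-circuit tap voltage: 10.2 × 890/(665 + 890) = 5.84 V.
With the supply zeroed, R₁ and R₂ appear in parallel from the tap: R_th = R₁‖R₂ = (665 × 890)/1555 = 381 kΩ.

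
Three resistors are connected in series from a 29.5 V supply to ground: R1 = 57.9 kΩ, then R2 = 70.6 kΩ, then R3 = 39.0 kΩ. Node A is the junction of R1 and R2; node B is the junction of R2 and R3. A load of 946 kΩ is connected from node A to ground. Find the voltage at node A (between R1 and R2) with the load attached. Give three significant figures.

V ≈ 18.6 V

Below node A the series string R2+R3 = 109.6 kΩ sits in parallel with the 946 kΩ load: 98.22 kΩ.
V_A = 29.5 × 98.22/(57.9 + 98.22) = 18.6 V.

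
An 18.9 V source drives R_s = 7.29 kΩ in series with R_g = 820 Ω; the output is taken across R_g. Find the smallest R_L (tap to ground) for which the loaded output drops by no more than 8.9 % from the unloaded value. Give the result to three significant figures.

Output resistance R_th = R_s‖R_g = (7290 × 820)/8110 = 737.1 Ω.
The fractional drop is R_th/(R_th + R_L); requiring this ≤ 0.0890 gives R_L ≥ R_th(1/0.0890 − 1) = 737.1 × 10.24 = 7.54 kΩ.

R_L(min) ≈ 7.54 kΩ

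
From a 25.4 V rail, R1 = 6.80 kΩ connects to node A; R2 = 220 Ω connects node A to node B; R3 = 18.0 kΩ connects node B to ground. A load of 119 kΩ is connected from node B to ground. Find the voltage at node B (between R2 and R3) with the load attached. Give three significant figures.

V ≈ 17.5 V

At node B, R3 is in parallel with the load: R3‖R_L = 15640 Ω.
Below node A the resistance is R2 + (R3‖R_L) = 15860 Ω, so V_A = 25.4 × 15860/22660 = 17.78 V.
Then V_B = V_A × (R3‖R_L)/(R2 + R3‖R_L) = 17.78 × 15640/15860 = 17.5 V.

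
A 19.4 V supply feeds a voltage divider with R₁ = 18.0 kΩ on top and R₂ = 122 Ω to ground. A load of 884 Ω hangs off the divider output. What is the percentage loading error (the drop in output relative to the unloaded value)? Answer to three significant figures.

12.1 %

The divider's output (Thévenin) resistance is R₁‖R₂ = 121.2 Ω.
Fractional drop under load = R_th/(R_th + R_L) = 121.2 / (121.2 + 884) = 0.1206.
So the output falls by 12.1 %.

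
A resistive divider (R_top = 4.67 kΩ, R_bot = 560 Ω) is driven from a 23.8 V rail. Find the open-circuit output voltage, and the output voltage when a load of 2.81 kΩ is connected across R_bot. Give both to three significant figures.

Unloaded: 2.55 V; loaded: 2.16 V

Open-circuit: V = 23.8 × 560/(4670 + 560) = 2.55 V.
With the load, R_bot becomes R_bot‖R_L = 466.9 Ω, so V = 23.8 × 466.9/5137 = 2.16 V.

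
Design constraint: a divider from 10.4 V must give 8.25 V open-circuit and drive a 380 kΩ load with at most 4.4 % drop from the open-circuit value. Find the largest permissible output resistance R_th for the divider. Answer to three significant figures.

Loading drop = R_th/(R_th + R_L) ≤ 0.0440, so R_th ≤ R_L · ε/(1−ε) = 380 kΩ × 0.0440/0.9560 = 17.5 kΩ.
(Any R1, R2 with R2/(R1+R2) = 0.793 and R1‖R2 ≤ 17.5 kΩ will meet the spec.)

R_th ≤ 17.5 kΩ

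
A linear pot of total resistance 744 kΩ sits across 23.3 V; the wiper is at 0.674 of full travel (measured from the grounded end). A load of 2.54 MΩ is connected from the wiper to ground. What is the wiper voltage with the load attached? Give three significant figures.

V ≈ 14.8 V

The wiper splits the pot into (1−α)R = 242.5 kΩ above and αR = 501.5 kΩ below.
Lower section ‖ load = 418.8 kΩ.
V_wiper = 23.3 × 418.8/(242.5 + 418.8) = 14.8 V.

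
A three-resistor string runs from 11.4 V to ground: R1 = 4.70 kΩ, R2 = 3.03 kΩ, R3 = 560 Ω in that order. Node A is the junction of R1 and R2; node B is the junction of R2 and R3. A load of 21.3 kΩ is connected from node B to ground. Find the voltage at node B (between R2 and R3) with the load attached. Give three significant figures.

V ≈ 0.752 V

At node B, R3 is in parallel with the load: R3‖R_L = 545.7 Ω.
Below node A the resistance is R2 + (R3‖R_L) = 3576 Ω, so V_A = 11.4 × 3576/8276 = 4.926 V.
Then V_B = V_A × (R3‖R_L)/(R2 + R3‖R_L) = 4.926 × 545.7/3576 = 0.752 V.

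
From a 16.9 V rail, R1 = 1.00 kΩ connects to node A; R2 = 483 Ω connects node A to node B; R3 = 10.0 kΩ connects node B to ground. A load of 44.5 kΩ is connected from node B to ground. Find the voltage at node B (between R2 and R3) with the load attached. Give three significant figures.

V ≈ 14.3 V

At node B, R3 is in parallel with the load: R3‖R_L = 8165 Ω.
Below node A the resistance is R2 + (R3‖R_L) = 8648 Ω, so V_A = 16.9 × 8648/9648 = 15.15 V.
Then V_B = V_A × (R3‖R_L)/(R2 + R3‖R_L) = 15.15 × 8165/8648 = 14.3 V.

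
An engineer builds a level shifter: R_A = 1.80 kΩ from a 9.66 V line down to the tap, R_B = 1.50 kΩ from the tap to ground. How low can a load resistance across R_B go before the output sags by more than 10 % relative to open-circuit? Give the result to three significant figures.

Output resistance R_th = R_A‖R_B = (1800 × 1500)/3300 = 818.2 Ω.
The fractional drop is R_th/(R_th + R_L); requiring this ≤ 0.100 gives R_L ≥ R_th(1/0.100 − 1) = 818.2 × 9.000 = 7.36 kΩ.

R_L(min) ≈ 7.36 kΩ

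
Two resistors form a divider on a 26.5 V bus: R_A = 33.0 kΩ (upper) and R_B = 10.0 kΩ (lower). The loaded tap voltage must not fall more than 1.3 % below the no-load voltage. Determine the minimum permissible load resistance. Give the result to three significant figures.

Output resistance R_th = R_A‖R_B = (33.0 × 10.0)/43.00 = 7.674 kΩ.
The fractional drop is R_th/(R_th + R_L); requiring this ≤ 0.0130 gives R_L ≥ R_th(1/0.0130 − 1) = 7.674 × 75.92 = 583 kΩ.

R_L(min) ≈ 583 kΩ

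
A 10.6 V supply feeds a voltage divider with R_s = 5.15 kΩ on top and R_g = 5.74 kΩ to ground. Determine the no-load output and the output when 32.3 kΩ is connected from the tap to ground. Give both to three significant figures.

Open-circuit: V = 10.6 × 5.74/(5.15 + 5.74) = 5.59 V.
With the load, R_g becomes R_g‖R_L = 4.874 kΩ, so V = 10.6 × 4.874/10.02 = 5.15 V.

Unloaded: 5.59 V; loaded: 5.15 V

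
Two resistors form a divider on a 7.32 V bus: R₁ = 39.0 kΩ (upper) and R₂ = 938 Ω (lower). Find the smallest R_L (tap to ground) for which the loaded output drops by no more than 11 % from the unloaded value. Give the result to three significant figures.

R_L(min) ≈ 7.41 kΩ

Output resistance R_th = R₁‖R₂ = (39000 × 938)/39940 = 916.0 Ω.
The fractional drop is R_th/(R_th + R_L); requiring this ≤ 0.110 gives R_L ≥ R_th(1/0.110 − 1) = 916.0 × 8.091 = 7.41 kΩ.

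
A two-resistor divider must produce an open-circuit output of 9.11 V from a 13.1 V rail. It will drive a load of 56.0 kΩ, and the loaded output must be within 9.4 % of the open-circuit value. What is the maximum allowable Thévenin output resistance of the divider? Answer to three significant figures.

Loading drop = R_th/(R_th + R_L) ≤ 0.0940, so R_th ≤ R_L · ε/(1−ε) = 56.0 kΩ × 0.0940/0.9060 = 5.81 kΩ.
(Any R1, R2 with R2/(R1+R2) = 0.695 and R1‖R2 ≤ 5.81 kΩ will meet the spec.)

R_th ≤ 5.81 kΩ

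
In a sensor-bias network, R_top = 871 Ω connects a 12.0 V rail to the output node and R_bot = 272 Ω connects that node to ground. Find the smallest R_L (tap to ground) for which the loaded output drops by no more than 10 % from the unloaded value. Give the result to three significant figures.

R_L(min) ≈ 1.87 kΩ

Output resistance R_th = R_top‖R_bot = (871 × 272)/1143 = 207.3 Ω.
The fractional drop is R_th/(R_th + R_L); requiring this ≤ 0.100 gives R_L ≥ R_th(1/0.100 − 1) = 207.3 × 9.000 = 1.87 kΩ.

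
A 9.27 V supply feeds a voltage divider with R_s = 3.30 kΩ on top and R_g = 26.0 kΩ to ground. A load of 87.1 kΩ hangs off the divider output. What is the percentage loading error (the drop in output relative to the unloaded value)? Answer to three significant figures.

3.25 %

The divider's output (Thévenin) resistance is R_s‖R_g = 2.928 kΩ.
Fractional drop under load = R_th/(R_th + R_L) = 2.928 / (2.928 + 87.1) = 0.03253.
So the output falls by 3.25 %.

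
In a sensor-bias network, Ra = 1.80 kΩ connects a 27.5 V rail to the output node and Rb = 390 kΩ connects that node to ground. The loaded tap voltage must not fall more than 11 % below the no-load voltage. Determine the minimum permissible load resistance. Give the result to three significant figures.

Output resistance R_th = Ra‖Rb = (1.80 × 390)/391.8 = 1.792 kΩ.
The fractional drop is R_th/(R_th + R_L); requiring this ≤ 0.110 gives R_L ≥ R_th(1/0.110 − 1) = 1.792 × 8.091 = 14.5 kΩ.

R_L(min) ≈ 14.5 kΩ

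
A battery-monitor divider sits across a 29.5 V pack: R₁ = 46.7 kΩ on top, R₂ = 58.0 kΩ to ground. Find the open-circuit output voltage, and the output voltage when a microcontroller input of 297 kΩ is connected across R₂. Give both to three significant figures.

Open-circuit: V = 29.5 × 58.0/(46.7 + 58.0) = 16.3 V.
With the load, R₂ becomes R₂‖R_L = 48.52 kΩ, so V = 29.5 × 48.52/95.22 = 15.0 V.

Unloaded: 16.3 V; loaded: 15.0 V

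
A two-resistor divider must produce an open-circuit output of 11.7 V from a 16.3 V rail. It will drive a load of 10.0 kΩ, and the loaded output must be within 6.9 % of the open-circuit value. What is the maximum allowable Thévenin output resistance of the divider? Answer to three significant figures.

R_th ≤ 741 Ω

Loading drop = R_th/(R_th + R_L) ≤ 0.0690, so R_th ≤ R_L · ε/(1−ε) = 10.0 kΩ × 0.0690/0.9310 = 741 Ω.
(Any R1, R2 with R2/(R1+R2) = 0.718 and R1‖R2 ≤ 741 Ω will meet the spec.)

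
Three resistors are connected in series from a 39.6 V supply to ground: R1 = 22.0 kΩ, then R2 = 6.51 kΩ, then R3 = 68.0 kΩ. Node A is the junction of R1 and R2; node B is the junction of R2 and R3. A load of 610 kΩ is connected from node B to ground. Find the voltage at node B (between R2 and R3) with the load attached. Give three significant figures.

V ≈ 27.0 V

At node B, R3 is in parallel with the load: R3‖R_L = 61.18 kΩ.
Below node A the resistance is R2 + (R3‖R_L) = 67.69 kΩ, so V_A = 39.6 × 67.69/89.69 = 29.89 V.
Then V_B = V_A × (R3‖R_L)/(R2 + R3‖R_L) = 29.89 × 61.18/67.69 = 27.0 V.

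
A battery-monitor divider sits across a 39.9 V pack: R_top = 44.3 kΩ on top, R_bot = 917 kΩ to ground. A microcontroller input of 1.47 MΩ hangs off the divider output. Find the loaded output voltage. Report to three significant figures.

The load sits in parallel with R_bot: R_bot‖R_L = (917 × 1470) / (917 + 1470) = 564.7 kΩ.
V_out = 39.9 × 564.7 / (44.3 + 564.7) = 39.9 × 564.7/609.0 = 37.0 V.

V_out ≈ 37.0 V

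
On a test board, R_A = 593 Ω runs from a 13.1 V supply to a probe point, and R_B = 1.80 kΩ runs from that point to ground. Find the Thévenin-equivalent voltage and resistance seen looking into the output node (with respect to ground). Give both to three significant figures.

V_th is the open-circuit tap voltage: 13.1 × 1800/(593 + 1800) = 9.85 V.
With the supply zeroed, R_A and R_B appear in parallel from the tap: R_th = R_A‖R_B = (593 × 1800)/2393 = 446 Ω.

V_th = 9.85 V, R_th = 446 Ω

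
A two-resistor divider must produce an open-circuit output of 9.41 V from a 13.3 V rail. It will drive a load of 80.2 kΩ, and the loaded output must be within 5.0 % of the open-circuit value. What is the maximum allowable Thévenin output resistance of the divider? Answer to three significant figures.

Loading drop = R_th/(R_th + R_L) ≤ 0.0500, so R_th ≤ R_L · ε/(1−ε) = 80.2 kΩ × 0.0500/0.9500 = 4.22 kΩ.

R_th ≤ 4.22 kΩ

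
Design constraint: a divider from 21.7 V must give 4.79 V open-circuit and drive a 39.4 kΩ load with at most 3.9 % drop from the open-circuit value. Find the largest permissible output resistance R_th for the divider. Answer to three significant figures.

Loading drop = R_th/(R_th + R_L) ≤ 0.0390, so R_th ≤ R_L · ε/(1−ε) = 39.4 kΩ × 0.0390/0.9610 = 1.60 kΩ.
(Any R1, R2 with R2/(R1+R2) = 0.221 and R1‖R2 ≤ 1.60 kΩ will meet the spec.)

R_th ≤ 1.60 kΩ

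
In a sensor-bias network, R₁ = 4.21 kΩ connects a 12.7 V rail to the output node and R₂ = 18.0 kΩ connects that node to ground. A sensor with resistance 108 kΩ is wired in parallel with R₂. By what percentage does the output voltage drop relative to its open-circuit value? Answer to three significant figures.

The divider's output (Thévenin) resistance is R₁‖R₂ = 3.412 kΩ.
Fractional drop under load = R_th/(R_th + R_L) = 3.412 / (3.412 + 108) = 0.03062.
So the output falls by 3.06 %.

3.06 %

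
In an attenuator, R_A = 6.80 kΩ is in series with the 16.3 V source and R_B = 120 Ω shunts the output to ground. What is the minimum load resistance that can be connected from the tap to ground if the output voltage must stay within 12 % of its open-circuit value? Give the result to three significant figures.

R_L(min) ≈ 865 Ω

Output resistance R_th = R_A‖R_B = (6800 × 120)/6920 = 117.9 Ω.
The fractional drop is R_th/(R_th + R_L); requiring this ≤ 0.120 gives R_L ≥ R_th(1/0.120 − 1) = 117.9 × 7.333 = 865 Ω.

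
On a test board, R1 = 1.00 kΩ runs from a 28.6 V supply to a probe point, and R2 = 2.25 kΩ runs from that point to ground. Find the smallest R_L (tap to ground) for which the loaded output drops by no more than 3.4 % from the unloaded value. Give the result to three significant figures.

Output resistance R_th = R1‖R2 = (1000 × 2250)/3250 = 692.3 Ω.
The fractional drop is R_th/(R_th + R_L); requiring this ≤ 0.0340 gives R_L ≥ R_th(1/0.0340 − 1) = 692.3 × 28.41 = 19.7 kΩ.

R_L(min) ≈ 19.7 kΩ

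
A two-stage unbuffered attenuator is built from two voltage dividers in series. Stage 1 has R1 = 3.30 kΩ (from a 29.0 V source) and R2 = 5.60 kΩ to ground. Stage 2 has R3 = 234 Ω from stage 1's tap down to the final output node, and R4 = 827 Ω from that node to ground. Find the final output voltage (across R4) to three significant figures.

V_out ≈ 4.81 V

Stage 2 presents R3+R4 = 1061 Ω as a load on stage 1's tap.
Stage 1's lower leg becomes R2‖(R3+R4) = 892.0 Ω, so V_mid = 29.0 × 892.0/4192 = 6.171 V.
Stage 2 is itself unloaded: V_out = V_mid × R4/(R3+R4) = 6.171 × 827/1061 = 4.81 V.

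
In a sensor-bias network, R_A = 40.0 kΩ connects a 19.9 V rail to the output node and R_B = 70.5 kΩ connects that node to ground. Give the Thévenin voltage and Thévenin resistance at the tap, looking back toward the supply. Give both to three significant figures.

V_th = 12.7 V, R_th = 25.5 kΩ

V_th is the open-circuit tap voltage: 19.9 × 70.5/(40.0 + 70.5) = 12.7 V.
With the supply zeroed, R_A and R_B appear in parallel from the tap: R_th = R_A‖R_B = (40.0 × 70.5)/110.5 = 25.5 kΩ.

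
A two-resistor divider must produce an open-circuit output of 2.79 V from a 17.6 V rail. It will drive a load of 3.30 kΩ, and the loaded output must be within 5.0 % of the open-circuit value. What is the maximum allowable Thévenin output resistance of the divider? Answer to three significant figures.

R_th ≤ 174 Ω

Loading drop = R_th/(R_th + R_L) ≤ 0.0500, so R_th ≤ R_L · ε/(1−ε) = 3.30 kΩ × 0.0500/0.9500 = 174 Ω.
(Any R1, R2 with R2/(R1+R2) = 0.159 and R1‖R2 ≤ 174 Ω will meet the spec.)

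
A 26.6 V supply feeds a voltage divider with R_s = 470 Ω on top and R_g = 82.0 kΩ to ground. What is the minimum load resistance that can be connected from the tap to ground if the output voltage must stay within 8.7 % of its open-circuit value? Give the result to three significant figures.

Output resistance R_th = R_s‖R_g = (470 × 82000)/82470 = 467.3 Ω.
The fractional drop is R_th/(R_th + R_L); requiring this ≤ 0.0870 gives R_L ≥ R_th(1/0.0870 − 1) = 467.3 × 10.49 = 4.90 kΩ.

R_L(min) ≈ 4.90 kΩ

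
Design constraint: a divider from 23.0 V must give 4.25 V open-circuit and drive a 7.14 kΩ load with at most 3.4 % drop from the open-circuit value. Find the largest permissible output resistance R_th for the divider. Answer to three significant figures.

R_th ≤ 251 Ω

Loading drop = R_th/(R_th + R_L) ≤ 0.0340, so R_th ≤ R_L · ε/(1−ε) = 7.14 kΩ × 0.0340/0.9660 = 251 Ω.
(Any R1, R2 with R2/(R1+R2) = 0.185 and R1‖R2 ≤ 251 Ω will meet the spec.)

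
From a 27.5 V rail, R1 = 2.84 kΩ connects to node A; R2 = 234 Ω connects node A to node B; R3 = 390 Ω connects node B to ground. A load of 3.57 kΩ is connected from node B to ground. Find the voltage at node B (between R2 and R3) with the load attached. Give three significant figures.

V ≈ 2.82 V

At node B, R3 is in parallel with the load: R3‖R_L = 351.6 Ω.
Below node A the resistance is R2 + (R3‖R_L) = 585.6 Ω, so V_A = 27.5 × 585.6/3426 = 4.701 V.
Then V_B = V_A × (R3‖R_L)/(R2 + R3‖R_L) = 4.701 × 351.6/585.6 = 2.82 V.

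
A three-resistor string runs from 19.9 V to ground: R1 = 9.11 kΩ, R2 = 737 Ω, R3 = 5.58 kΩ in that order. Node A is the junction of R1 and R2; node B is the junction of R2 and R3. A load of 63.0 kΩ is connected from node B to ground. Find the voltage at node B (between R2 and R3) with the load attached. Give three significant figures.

V ≈ 6.81 V

At node B, R3 is in parallel with the load: R3‖R_L = 5126 Ω.
Below node A the resistance is R2 + (R3‖R_L) = 5863 Ω, so V_A = 19.9 × 5863/14970 = 7.792 V.
Then V_B = V_A × (R3‖R_L)/(R2 + R3‖R_L) = 7.792 × 5126/5863 = 6.81 V.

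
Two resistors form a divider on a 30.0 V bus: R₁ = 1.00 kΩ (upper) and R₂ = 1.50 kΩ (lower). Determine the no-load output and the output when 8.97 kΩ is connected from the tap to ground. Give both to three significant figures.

Unloaded: 18.0 V; loaded: 16.9 V

Open-circuit: V = 30.0 × 1.50/(1.00 + 1.50) = 18.0 V.
With the load, R₂ becomes R₂‖R_L = 1.285 kΩ, so V = 30.0 × 1.285/2.285 = 16.9 V.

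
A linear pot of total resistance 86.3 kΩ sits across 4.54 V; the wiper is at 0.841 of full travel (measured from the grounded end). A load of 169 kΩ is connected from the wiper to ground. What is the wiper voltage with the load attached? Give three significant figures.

V ≈ 3.57 V

The wiper splits the pot into (1−α)R = 13.72 kΩ above and αR = 72.58 kΩ below.
Lower section ‖ load = 50.77 kΩ.
V_wiper = 4.54 × 50.77/(13.72 + 50.77) = 3.57 V.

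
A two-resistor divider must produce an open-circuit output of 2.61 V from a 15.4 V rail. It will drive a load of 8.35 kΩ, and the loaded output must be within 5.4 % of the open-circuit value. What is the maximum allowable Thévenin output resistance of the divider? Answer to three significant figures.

Loading drop = R_th/(R_th + R_L) ≤ 0.0540, so R_th ≤ R_L · ε/(1−ε) = 8.35 kΩ × 0.0540/0.9460 = 477 Ω.

R_th ≤ 477 Ω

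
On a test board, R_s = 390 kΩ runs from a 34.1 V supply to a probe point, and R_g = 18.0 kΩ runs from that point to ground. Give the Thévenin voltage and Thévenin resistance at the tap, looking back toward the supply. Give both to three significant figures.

V_th is the open-circuit tap voltage: 34.1 × 18.0/(390 + 18.0) = 1.50 V.
With the supply zeroed, R_s and R_g appear in parallel from the tap: R_th = R_s‖R_g = (390 × 18.0)/408.0 = 17.2 kΩ.

V_th = 1.50 V, R_th = 17.2 kΩ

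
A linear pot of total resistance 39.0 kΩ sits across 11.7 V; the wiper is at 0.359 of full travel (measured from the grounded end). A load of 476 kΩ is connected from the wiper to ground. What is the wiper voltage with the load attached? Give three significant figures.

The wiper splits the pot into (1−α)R = 25.00 kΩ above and αR = 14.00 kΩ below.
Lower section ‖ load = 13.60 kΩ.
V_wiper = 11.7 × 13.60/(25.00 + 13.60) = 4.12 V.

V ≈ 4.12 V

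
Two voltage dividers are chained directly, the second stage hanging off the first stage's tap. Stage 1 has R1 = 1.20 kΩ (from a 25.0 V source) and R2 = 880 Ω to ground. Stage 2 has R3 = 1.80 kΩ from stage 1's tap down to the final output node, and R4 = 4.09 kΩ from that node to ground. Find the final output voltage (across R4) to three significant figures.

Stage 2 presents R3+R4 = 5890 Ω as a load on stage 1's tap.
Stage 1's lower leg becomes R2‖(R3+R4) = 765.6 Ω, so V_mid = 25.0 × 765.6/1966 = 9.738 V.
Stage 2 is itself unloaded: V_out = V_mid × R4/(R3+R4) = 9.738 × 4090/5890 = 6.76 V.

V_out ≈ 6.76 V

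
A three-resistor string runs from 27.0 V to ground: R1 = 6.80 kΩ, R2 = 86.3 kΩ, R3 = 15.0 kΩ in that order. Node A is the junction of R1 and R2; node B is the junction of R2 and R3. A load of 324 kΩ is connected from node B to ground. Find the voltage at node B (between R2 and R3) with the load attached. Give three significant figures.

At node B, R3 is in parallel with the load: R3‖R_L = 14.34 kΩ.
Below node A the resistance is R2 + (R3‖R_L) = 100.6 kΩ, so V_A = 27.0 × 100.6/107.4 = 25.29 V.
Then V_B = V_A × (R3‖R_L)/(R2 + R3‖R_L) = 25.29 × 14.34/100.6 = 3.60 V.

V ≈ 3.60 V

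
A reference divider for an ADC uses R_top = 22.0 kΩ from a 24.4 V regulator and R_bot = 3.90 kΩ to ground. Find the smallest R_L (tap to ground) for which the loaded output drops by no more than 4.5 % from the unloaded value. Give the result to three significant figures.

Output resistance R_th = R_top‖R_bot = (22.0 × 3.90)/25.90 = 3.313 kΩ.
The fractional drop is R_th/(R_th + R_L); requiring this ≤ 0.0450 gives R_L ≥ R_th(1/0.0450 − 1) = 3.313 × 21.22 = 70.3 kΩ.

R_L(min) ≈ 70.3 kΩ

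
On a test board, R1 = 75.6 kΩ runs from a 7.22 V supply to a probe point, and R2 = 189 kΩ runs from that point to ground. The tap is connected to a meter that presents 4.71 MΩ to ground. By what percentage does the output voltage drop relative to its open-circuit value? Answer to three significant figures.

1.13 %

The divider's output (Thévenin) resistance is R1‖R2 = 54.00 kΩ.
Fractional drop under load = R_th/(R_th + R_L) = 54.00 / (54.00 + 4710) = 0.01134.
So the output falls by 1.13 %.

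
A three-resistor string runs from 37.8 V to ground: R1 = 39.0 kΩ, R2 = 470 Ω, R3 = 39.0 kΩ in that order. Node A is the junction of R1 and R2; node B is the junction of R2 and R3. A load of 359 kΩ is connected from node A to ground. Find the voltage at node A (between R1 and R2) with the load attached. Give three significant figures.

Below node A the series string R2+R3 = 39470 Ω sits in parallel with the 359000 Ω load: 35560 Ω.
V_A = 37.8 × 35560/(39000 + 35560) = 18.0 V.

V ≈ 18.0 V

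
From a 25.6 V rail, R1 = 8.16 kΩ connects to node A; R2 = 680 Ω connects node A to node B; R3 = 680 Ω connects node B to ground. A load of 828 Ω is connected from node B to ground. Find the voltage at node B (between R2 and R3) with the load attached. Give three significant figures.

At node B, R3 is in parallel with the load: R3‖R_L = 373.4 Ω.
Below node A the resistance is R2 + (R3‖R_L) = 1053 Ω, so V_A = 25.6 × 1053/9213 = 2.927 V.
Then V_B = V_A × (R3‖R_L)/(R2 + R3‖R_L) = 2.927 × 373.4/1053 = 1.04 V.

V ≈ 1.04 V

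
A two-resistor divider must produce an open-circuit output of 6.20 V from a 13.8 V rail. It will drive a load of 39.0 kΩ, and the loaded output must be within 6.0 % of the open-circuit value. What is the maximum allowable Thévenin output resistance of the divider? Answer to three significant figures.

R_th ≤ 2.49 kΩ

Loading drop = R_th/(R_th + R_L) ≤ 0.0600, so R_th ≤ R_L · ε/(1−ε) = 39.0 kΩ × 0.0600/0.9400 = 2.49 kΩ.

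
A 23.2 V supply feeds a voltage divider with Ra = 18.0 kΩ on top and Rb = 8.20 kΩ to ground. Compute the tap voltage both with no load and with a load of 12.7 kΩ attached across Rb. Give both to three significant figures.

Open-circuit: V = 23.2 × 8.20/(18.0 + 8.20) = 7.26 V.
With the load, Rb becomes Rb‖R_L = 4.983 kΩ, so V = 23.2 × 4.983/22.98 = 5.03 V.

Unloaded: 7.26 V; loaded: 5.03 V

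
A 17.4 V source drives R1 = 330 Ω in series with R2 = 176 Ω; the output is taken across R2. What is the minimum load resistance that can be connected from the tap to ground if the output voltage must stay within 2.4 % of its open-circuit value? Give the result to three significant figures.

R_L(min) ≈ 4.67 kΩ

Output resistance R_th = R1‖R2 = (330 × 176)/506.0 = 114.8 Ω.
The fractional drop is R_th/(R_th + R_L); requiring this ≤ 0.0240 gives R_L ≥ R_th(1/0.0240 − 1) = 114.8 × 40.67 = 4.67 kΩ.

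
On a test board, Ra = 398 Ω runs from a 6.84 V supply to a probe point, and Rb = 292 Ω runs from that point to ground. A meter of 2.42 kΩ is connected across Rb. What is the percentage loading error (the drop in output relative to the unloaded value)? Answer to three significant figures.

6.51 %

The divider's output (Thévenin) resistance is Ra‖Rb = 168.4 Ω.
Fractional drop under load = R_th/(R_th + R_L) = 168.4 / (168.4 + 2420) = 0.06507.
So the output falls by 6.51 %.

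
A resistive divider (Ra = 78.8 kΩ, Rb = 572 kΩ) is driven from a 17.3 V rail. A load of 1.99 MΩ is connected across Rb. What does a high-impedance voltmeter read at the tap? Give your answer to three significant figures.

V_out ≈ 14.7 V

The load sits in parallel with Rb: Rb‖R_L = (572 × 1990) / (572 + 1990) = 444.3 kΩ.
V_out = 17.3 × 444.3 / (78.8 + 444.3) = 17.3 × 444.3/523.1 = 14.7 V.
(Unloaded it would have been 15.2 V.)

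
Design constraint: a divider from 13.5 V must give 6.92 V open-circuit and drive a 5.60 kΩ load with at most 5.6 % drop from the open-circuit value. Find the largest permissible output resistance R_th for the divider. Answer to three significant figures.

R_th ≤ 332 Ω

Loading drop = R_th/(R_th + R_L) ≤ 0.0560, so R_th ≤ R_L · ε/(1−ε) = 5.60 kΩ × 0.0560/0.9440 = 332 Ω.
(Any R1, R2 with R2/(R1+R2) = 0.513 and R1‖R2 ≤ 332 Ω will meet the spec.)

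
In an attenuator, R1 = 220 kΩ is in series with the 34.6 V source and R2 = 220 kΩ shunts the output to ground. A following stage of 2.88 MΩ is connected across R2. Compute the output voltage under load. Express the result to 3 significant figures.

The load sits in parallel with R2: R2‖R_L = (220 × 2880) / (220 + 2880) = 204.4 kΩ.
V_out = 34.6 × 204.4 / (220 + 204.4) = 34.6 × 204.4/424.4 = 16.7 V.

V_out ≈ 16.7 V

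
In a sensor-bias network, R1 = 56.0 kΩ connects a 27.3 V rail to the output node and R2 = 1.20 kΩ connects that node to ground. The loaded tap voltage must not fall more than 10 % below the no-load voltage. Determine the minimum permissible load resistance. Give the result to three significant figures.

R_L(min) ≈ 10.6 kΩ

Output resistance R_th = R1‖R2 = (56.0 × 1.20)/57.20 = 1.175 kΩ.
The fractional drop is R_th/(R_th + R_L); requiring this ≤ 0.100 gives R_L ≥ R_th(1/0.100 − 1) = 1.175 × 9.000 = 10.6 kΩ.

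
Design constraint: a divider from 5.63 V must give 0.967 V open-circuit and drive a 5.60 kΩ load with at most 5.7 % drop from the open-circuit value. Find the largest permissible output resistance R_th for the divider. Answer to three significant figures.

R_th ≤ 338 Ω

Loading drop = R_th/(R_th + R_L) ≤ 0.0570, so R_th ≤ R_L · ε/(1−ε) = 5.60 kΩ × 0.0570/0.9430 = 338 Ω.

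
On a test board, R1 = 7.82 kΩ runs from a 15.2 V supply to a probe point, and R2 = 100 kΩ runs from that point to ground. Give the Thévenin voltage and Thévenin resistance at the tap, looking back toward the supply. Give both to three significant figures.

V_th is the open-circuit tap voltage: 15.2 × 100/(7.82 + 100) = 14.1 V.
With the supply zeroed, R1 and R2 appear in parallel from the tap: R_th = R1‖R2 = (7.82 × 100)/107.8 = 7.25 kΩ.

V_th = 14.1 V, R_th = 7.25 kΩ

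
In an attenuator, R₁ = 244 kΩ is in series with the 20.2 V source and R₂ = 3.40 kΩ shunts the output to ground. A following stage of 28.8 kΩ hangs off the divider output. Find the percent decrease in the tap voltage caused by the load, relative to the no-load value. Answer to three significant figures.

10.4 %

Unloaded V = 20.2 × 3.40/247.4 = 0.27761 V.
Loaded: R₂‖R_L = 3.041 kΩ, giving V = 20.2 × 3.041/247.0 = 0.24866 V.
Drop = (0.27761 − 0.24866) / 0.27761 = 10.4 %.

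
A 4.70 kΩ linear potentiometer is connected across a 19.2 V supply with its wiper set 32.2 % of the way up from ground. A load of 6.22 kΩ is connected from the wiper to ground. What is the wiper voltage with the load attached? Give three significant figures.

The wiper splits the pot into (1−α)R = 3.187 kΩ above and αR = 1.513 kΩ below.
Lower section ‖ load = 1.217 kΩ.
V_wiper = 19.2 × 1.217/(3.187 + 1.217) = 5.31 V.

V ≈ 5.31 V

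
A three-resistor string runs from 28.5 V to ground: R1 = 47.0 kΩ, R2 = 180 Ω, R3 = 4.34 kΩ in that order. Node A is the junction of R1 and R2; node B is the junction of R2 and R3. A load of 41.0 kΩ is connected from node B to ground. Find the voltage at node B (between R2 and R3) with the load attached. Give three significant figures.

V ≈ 2.19 V

At node B, R3 is in parallel with the load: R3‖R_L = 3925 Ω.
Below node A the resistance is R2 + (R3‖R_L) = 4105 Ω, so V_A = 28.5 × 4105/51100 = 2.289 V.
Then V_B = V_A × (R3‖R_L)/(R2 + R3‖R_L) = 2.289 × 3925/4105 = 2.19 V.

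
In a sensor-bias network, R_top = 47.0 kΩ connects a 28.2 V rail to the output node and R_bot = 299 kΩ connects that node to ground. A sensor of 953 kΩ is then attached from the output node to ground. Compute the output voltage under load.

The load sits in parallel with R_bot: R_bot‖R_L = (299 × 953) / (299 + 953) = 227.6 kΩ.
V_out = 28.2 × 227.6 / (47.0 + 227.6) = 28.2 × 227.6/274.6 = 23.4 V.

V_out ≈ 23.4 V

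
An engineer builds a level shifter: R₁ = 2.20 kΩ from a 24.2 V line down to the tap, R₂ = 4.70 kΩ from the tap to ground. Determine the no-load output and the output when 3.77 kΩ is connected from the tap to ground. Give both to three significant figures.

Open-circuit: V = 24.2 × 4.70/(2.20 + 4.70) = 16.5 V.
With the load, R₂ becomes R₂‖R_L = 2.092 kΩ, so V = 24.2 × 2.092/4.292 = 11.8 V.

Unloaded: 16.5 V; loaded: 11.8 V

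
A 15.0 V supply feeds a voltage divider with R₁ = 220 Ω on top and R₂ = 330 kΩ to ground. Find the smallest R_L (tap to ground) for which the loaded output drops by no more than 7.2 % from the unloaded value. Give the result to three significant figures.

R_L(min) ≈ 2.83 kΩ

Output resistance R_th = R₁‖R₂ = (220 × 330000)/330200 = 219.9 Ω.
The fractional drop is R_th/(R_th + R_L); requiring this ≤ 0.0720 gives R_L ≥ R_th(1/0.0720 − 1) = 219.9 × 12.89 = 2.83 kΩ.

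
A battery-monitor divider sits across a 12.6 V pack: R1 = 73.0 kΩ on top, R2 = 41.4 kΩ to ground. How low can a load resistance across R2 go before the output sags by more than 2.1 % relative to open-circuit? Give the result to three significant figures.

R_L(min) ≈ 1.23 MΩ

Output resistance R_th = R1‖R2 = (73.0 × 41.4)/114.4 = 26.42 kΩ.
The fractional drop is R_th/(R_th + R_L); requiring this ≤ 0.0210 gives R_L ≥ R_th(1/0.0210 − 1) = 26.42 × 46.62 = 1.23 MΩ.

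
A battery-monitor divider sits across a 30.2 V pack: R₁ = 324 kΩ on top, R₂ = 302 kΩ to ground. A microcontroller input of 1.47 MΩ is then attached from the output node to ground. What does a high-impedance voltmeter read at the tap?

The load sits in parallel with R₂: R₂‖R_L = (302 × 1470) / (302 + 1470) = 250.5 kΩ.
V_out = 30.2 × 250.5 / (324 + 250.5) = 30.2 × 250.5/574.5 = 13.2 V.

V_out ≈ 13.2 V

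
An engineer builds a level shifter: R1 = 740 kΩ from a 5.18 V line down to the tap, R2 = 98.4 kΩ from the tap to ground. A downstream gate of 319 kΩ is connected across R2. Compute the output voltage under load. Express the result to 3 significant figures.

The load sits in parallel with R2: R2‖R_L = (98.4 × 319) / (98.4 + 319) = 75.20 kΩ.
V_out = 5.18 × 75.20 / (740 + 75.20) = 5.18 × 75.20/815.2 = 0.478 V.
(Unloaded it would have been 0.608 V.)

V_out ≈ 0.478 V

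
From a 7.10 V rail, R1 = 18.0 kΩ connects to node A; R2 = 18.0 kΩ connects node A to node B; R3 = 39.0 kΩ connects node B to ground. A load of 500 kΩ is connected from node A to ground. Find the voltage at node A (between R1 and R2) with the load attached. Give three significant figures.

Below node A the series string R2+R3 = 57.00 kΩ sits in parallel with the 500 kΩ load: 51.17 kΩ.
V_A = 7.10 × 51.17/(18.0 + 51.17) = 5.25 V.

V ≈ 5.25 V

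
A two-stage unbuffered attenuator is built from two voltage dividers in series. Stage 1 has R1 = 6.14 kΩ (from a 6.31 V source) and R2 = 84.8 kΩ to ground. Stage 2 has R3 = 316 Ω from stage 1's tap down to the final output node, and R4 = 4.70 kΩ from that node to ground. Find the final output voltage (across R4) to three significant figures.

V_out ≈ 2.57 V

Stage 2 presents R3+R4 = 5016 Ω as a load on stage 1's tap.
Stage 1's lower leg becomes R2‖(R3+R4) = 4736 Ω, so V_mid = 6.31 × 4736/10880 = 2.748 V.
Stage 2 is itself unloaded: V_out = V_mid × R4/(R3+R4) = 2.748 × 4700/5016 = 2.57 V.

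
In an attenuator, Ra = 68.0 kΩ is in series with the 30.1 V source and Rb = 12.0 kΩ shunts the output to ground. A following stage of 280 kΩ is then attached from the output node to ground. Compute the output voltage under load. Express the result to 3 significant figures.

The load sits in parallel with Rb: Rb‖R_L = (12.0 × 280) / (12.0 + 280) = 11.51 kΩ.
V_out = 30.1 × 11.51 / (68.0 + 11.51) = 30.1 × 11.51/79.51 = 4.36 V.

V_out ≈ 4.36 V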